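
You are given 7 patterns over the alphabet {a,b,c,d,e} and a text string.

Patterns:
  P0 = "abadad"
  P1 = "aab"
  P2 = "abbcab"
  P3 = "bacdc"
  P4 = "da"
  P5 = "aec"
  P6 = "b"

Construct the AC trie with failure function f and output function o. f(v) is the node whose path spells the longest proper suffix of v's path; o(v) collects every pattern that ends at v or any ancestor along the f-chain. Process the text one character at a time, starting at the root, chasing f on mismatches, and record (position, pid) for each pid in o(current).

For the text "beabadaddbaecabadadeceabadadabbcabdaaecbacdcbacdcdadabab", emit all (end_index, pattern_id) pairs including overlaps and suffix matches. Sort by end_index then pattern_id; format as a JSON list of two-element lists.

Build automaton:
Trie (insert patterns):
  n0 'ε': a→1 b→13 d→18
  n1 'a': a→7 b→2 e→20
  n2 'ab': a→3 b→9
  n3 'aba': d→4
  n4 'abad': a→5
  n5 'abada': d→6
  n6 'abadad': ·  [P0 ends]
  n7 'aa': b→8
  n8 'aab': ·  [P1 ends]
  n9 'abb': c→10
  n10 'abbc': a→11
  n11 'abbca': b→12
  n12 'abbcab': ·  [P2 ends]
  n13 'b': a→14  [P6 ends]
  n14 'ba': c→15
  n15 'bac': d→16
  n16 'bacd': c→17
  n17 'bacdc': ·  [P3 ends]
  n18 'd': a→19
  n19 'da': ·  [P4 ends]
  n20 'ae': c→21
  n21 'aec': ·  [P5 ends]

BFS fail/out derivation:
  n1('a'): parent n0 fail=0; on 'a' 0 → fail=0;  out ∅∪∅=∅
  n13('b'): parent n0 fail=0; on 'b' 0 → fail=0;  out {6}∪∅={6}
  n18('d'): parent n0 fail=0; on 'd' 0 → fail=0;  out ∅∪∅=∅
  n2('ab'): parent n1 fail=0; on 'b' 0 → fail=13;  out ∅∪{6}={6}
  n7('aa'): parent n1 fail=0; on 'a' 0 → fail=1;  out ∅∪∅=∅
  n14('ba'): parent n13 fail=0; on 'a' 0 → fail=1;  out ∅∪∅=∅
  n19('da'): parent n18 fail=0; on 'a' 0 → fail=1;  out {4}∪∅={4}
  n20('ae'): parent n1 fail=0; on 'e' 0 → fail=0;  out ∅∪∅=∅
  n3('aba'): parent n2 fail=13; on 'a' 13 → fail=14;  out ∅∪∅=∅
  n8('aab'): parent n7 fail=1; on 'b' 1 → fail=2;  out {1}∪{6}={1,6}
  n9('abb'): parent n2 fail=13; on 'b' 13→0 → fail=13;  out ∅∪{6}={6}
  n15('bac'): parent n14 fail=1; on 'c' 1→0 → fail=0;  out ∅∪∅=∅
  n21('aec'): parent n20 fail=0; on 'c' 0 → fail=0;  out {5}∪∅={5}
  n4('abad'): parent n3 fail=14; on 'd' 14→1→0 → fail=18;  out ∅∪∅=∅
  n10('abbc'): parent n9 fail=13; on 'c' 13→0 → fail=0;  out ∅∪∅=∅
  n16('bacd'): parent n15 fail=0; on 'd' 0 → fail=18;  out ∅∪∅=∅
  n5('abada'): parent n4 fail=18; on 'a' 18 → fail=19;  out ∅∪{4}={4}
  n11('abbca'): parent n10 fail=0; on 'a' 0 → fail=1;  out ∅∪∅=∅
  n17('bacdc'): parent n16 fail=18; on 'c' 18→0 → fail=0;  out {3}∪∅={3}
  n6('abadad'): parent n5 fail=19; on 'd' 19→1→0 → fail=18;  out {0}∪∅={0}
  n12('abbcab'): parent n11 fail=1; on 'b' 1 → fail=2;  out {2}∪{6}={2,6}

Run:
i=0 'b': node 0→13  ** P6@[0:0]
i=1 'e': node 13→0 ·f
i=2 'a': node 0→1
i=3 'b': node 1→2  ** P6@[3:3]
i=4 'a': node 2→3
i=5 'd': node 3→4
i=6 'a': node 4→5  ** P4@[5:6]
i=7 'd': node 5→6  ** P0@[2:7]
i=8 'd': node 6→18 ·f
i=9 'b': node 18→13 ·f  ** P6@[9:9]
i=10 'a': node 13→14
i=11 'e': node 14→20 ·f
i=12 'c': node 20→21  ** P5@[10:12]
i=13 'a': node 21→1 ·f
i=14 'b': node 1→2  ** P6@[14:14]
i=15 'a': node 2→3
i=16 'd': node 3→4
i=17 'a': node 4→5  ** P4@[16:17]
i=18 'd': node 5→6  ** P0@[13:18]
i=19 'e': node 6→0 ·f
i=20 'c': node 0→0
i=21 'e': node 0→0
i=22 'a': node 0→1
i=23 'b': node 1→2  ** P6@[23:23]
i=24 'a': node 2→3
i=25 'd': node 3→4
i=26 'a': node 4→5  ** P4@[25:26]
i=27 'd': node 5→6  ** P0@[22:27]
i=28 'a': node 6→19 ·f  ** P4@[27:28]
i=29 'b': node 19→2 ·f  ** P6@[29:29]
i=30 'b': node 2→9  ** P6@[30:30]
i=31 'c': node 9→10
i=32 'a': node 10→11
i=33 'b': node 11→12  ** P2@[28:33],P6@[33:33]
i=34 'd': node 12→18 ·f
i=35 'a': node 18→19  ** P4@[34:35]
i=36 'a': node 19→7 ·f
i=37 'e': node 7→20 ·f
i=38 'c': node 20→21  ** P5@[36:38]
i=39 'b': node 21→13 ·f  ** P6@[39:39]
i=40 'a': node 13→14
i=41 'c': node 14→15
i=42 'd': node 15→16
i=43 'c': node 16→17  ** P3@[39:43]
i=44 'b': node 17→13 ·f  ** P6@[44:44]
i=45 'a': node 13→14
i=46 'c': node 14→15
i=47 'd': node 15→16
i=48 'c': node 16→17  ** P3@[44:48]
i=49 'd': node 17→18 ·f
i=50 'a': node 18→19  ** P4@[49:50]
i=51 'd': node 19→18 ·f
i=52 'a': node 18→19  ** P4@[51:52]
i=53 'b': node 19→2 ·f  ** P6@[53:53]
i=54 'a': node 2→3
i=55 'b': node 3→2 ·f  ** P6@[55:55]

Matches: [[0,6],[3,6],[6,4],[7,0],[9,6],[12,5],[14,6],[17,4],[18,0],[23,6],[26,4],[27,0],[28,4],[29,6],[30,6],[33,2],[33,6],[35,4],[38,5],[39,6],[43,3],[44,6],[48,3],[50,4],[52,4],[53,6],[55,6]]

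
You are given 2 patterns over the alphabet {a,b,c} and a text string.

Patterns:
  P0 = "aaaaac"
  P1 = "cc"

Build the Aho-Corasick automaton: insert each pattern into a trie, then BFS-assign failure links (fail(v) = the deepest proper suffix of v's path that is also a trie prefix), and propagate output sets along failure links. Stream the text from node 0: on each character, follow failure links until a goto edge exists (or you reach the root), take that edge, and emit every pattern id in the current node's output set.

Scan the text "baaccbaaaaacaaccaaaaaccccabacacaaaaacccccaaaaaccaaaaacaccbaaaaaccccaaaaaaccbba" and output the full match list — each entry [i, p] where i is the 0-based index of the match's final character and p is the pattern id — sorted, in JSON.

Construct AC machine:
Trie nodes:
  n0 'ε': a→1 c→7
  n1 'a': a→2
  n2 'aa': a→3
  n3 'aaa': a→4
  n4 'aaaa': a→5
  n5 'aaaaa': c→6
  n6 'aaaaac': ·  [P0 ends]
  n7 'c': c→8
  n8 'cc': ·  [P1 ends]

Failure links (BFS by depth):
  n1('a'): parent n0 fail=0; on 'a' 0 → fail=0;  out ∅∪∅=∅
  n7('c'): parent n0 fail=0; on 'c' 0 → fail=0;  out ∅∪∅=∅
  n2('aa'): parent n1 fail=0; on 'a' 0 → fail=1;  out ∅∪∅=∅
  n8('cc'): parent n7 fail=0; on 'c' 0 → fail=7;  out {1}∪∅={1}
  n3('aaa'): parent n2 fail=1; on 'a' 1 → fail=2;  out ∅∪∅=∅
  n4('aaaa'): parent n3 fail=2; on 'a' 2 → fail=3;  out ∅∪∅=∅
  n5('aaaaa'): parent n4 fail=3; on 'a' 3 → fail=4;  out ∅∪∅=∅
  n6('aaaaac'): parent n5 fail=4; on 'c' 4→3→2→1→0 → fail=7;  out {0}∪∅={0}

Scan:
i=0 'b': node 0→0
i=1 'a': node 0→1
i=2 'a': node 1→2
i=3 'c': node 2→7 (via fail)
i=4 'c': node 7→8  → match P1@[3:4]
i=5 'b': node 8→0 (via fail)
i=6 'a': node 0→1
i=7 'a': node 1→2
i=8 'a': node 2→3
i=9 'a': node 3→4
i=10 'a': node 4→5
i=11 'c': node 5→6  → match P0@[6:11]
i=12 'a': node 6→1 (via fail)
i=13 'a': node 1→2
i=14 'c': node 2→7 (via fail)
i=15 'c': node 7→8  → match P1@[14:15]
i=16 'a': node 8→1 (via fail)
i=17 'a': node 1→2
i=18 'a': node 2→3
i=19 'a': node 3→4
i=20 'a': node 4→5
i=21 'c': node 5→6  → match P0@[16:21]
i=22 'c': node 6→8 (via fail)  → match P1@[21:22]
i=23 'c': node 8→8 (via fail)  → match P1@[22:23]
i=24 'c': node 8→8 (via fail)  → match P1@[23:24]
i=25 'a': node 8→1 (via fail)
i=26 'b': node 1→0 (via fail)
i=27 'a': node 0→1
i=28 'c': node 1→7 (via fail)
i=29 'a': node 7→1 (via fail)
i=30 'c': node 1→7 (via fail)
i=31 'a': node 7→1 (via fail)
i=32 'a': node 1→2
i=33 'a': node 2→3
i=34 'a': node 3→4
i=35 'a': node 4→5
i=36 'c': node 5→6  → match P0@[31:36]
i=37 'c': node 6→8 (via fail)  → match P1@[36:37]
i=38 'c': node 8→8 (via fail)  → match P1@[37:38]
i=39 'c': node 8→8 (via fail)  → match P1@[38:39]
i=40 'c': node 8→8 (via fail)  → match P1@[39:40]
i=41 'a': node 8→1 (via fail)
i=42 'a': node 1→2
i=43 'a': node 2→3
i=44 'a': node 3→4
i=45 'a': node 4→5
i=46 'c': node 5→6  → match P0@[41:46]
i=47 'c': node 6→8 (via fail)  → match P1@[46:47]
i=48 'a': node 8→1 (via fail)
i=49 'a': node 1→2
i=50 'a': node 2→3
i=51 'a': node 3→4
i=52 'a': node 4→5
i=53 'c': node 5→6  → match P0@[48:53]
i=54 'a': node 6→1 (via fail)
i=55 'c': node 1→7 (via fail)
i=56 'c': node 7→8  → match P1@[55:56]
i=57 'b': node 8→0 (via fail)
i=58 'a': node 0→1
i=59 'a': node 1→2
i=60 'a': node 2→3
i=61 'a': node 3→4
i=62 'a': node 4→5
i=63 'c': node 5→6  → match P0@[58:63]
i=64 'c': node 6→8 (via fail)  → match P1@[63:64]
i=65 'c': node 8→8 (via fail)  → match P1@[64:65]
i=66 'c': node 8→8 (via fail)  → match P1@[65:66]
i=67 'a': node 8→1 (via fail)
i=68 'a': node 1→2
i=69 'a': node 2→3
i=70 'a': node 3→4
i=71 'a': node 4→5
i=72 'a': node 5→5 (via fail)
i=73 'c': node 5→6  → match P0@[68:73]
i=74 'c': node 6→8 (via fail)  → match P1@[73:74]
i=75 'b': node 8→0 (via fail)
i=76 'b': node 0→0
i=77 'a': node 0→1

Matches: [[4,1],[11,0],[15,1],[21,0],[22,1],[23,1],[24,1],[36,0],[37,1],[38,1],[39,1],[40,1],[46,0],[47,1],[53,0],[56,1],[63,0],[64,1],[65,1],[66,1],[73,0],[74,1]]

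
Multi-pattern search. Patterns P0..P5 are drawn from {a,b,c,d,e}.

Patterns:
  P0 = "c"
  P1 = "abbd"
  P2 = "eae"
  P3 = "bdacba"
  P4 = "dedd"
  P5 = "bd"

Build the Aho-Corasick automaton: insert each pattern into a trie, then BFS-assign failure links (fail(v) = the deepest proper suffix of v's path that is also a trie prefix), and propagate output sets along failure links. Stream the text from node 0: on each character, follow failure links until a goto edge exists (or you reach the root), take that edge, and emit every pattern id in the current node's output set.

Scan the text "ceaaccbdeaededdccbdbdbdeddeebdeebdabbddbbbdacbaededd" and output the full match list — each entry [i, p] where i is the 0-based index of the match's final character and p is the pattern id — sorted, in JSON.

Build:
Trie nodes:
  0='ε' goto a→2 b→9 c→1 d→15 e→6
  1='c' goto ·  [P0 ends]
  2='a' goto b→3
  3='ab' goto b→4
  4='abb' goto d→5
  5='abbd' goto ·  [P1 ends]
  6='e' goto a→7
  7='ea' goto e→8
  8='eae' goto ·  [P2 ends]
  9='b' goto d→10
  10='bd' goto a→11  [P5 ends]
  11='bda' goto c→12
  12='bdac' goto b→13
  13='bdacb' goto a→14
  14='bdacba' goto ·  [P3 ends]
  15='d' goto e→16
  16='de' goto d→17
  17='ded' goto d→18
  18='dedd' goto ·  [P4 ends]

Failure links (BFS by depth):
  fail(1) 'c': from fail(0)=0 chase 'c': 0 ⇒ 0;  out={0}∪out(0)={0}
  fail(2) 'a': from fail(0)=0 chase 'a': 0 ⇒ 0;  out=∅∪out(0)=∅
  fail(6) 'e': from fail(0)=0 chase 'e': 0 ⇒ 0;  out=∅∪out(0)=∅
  fail(9) 'b': from fail(0)=0 chase 'b': 0 ⇒ 0;  out=∅∪out(0)=∅
  fail(15) 'd': from fail(0)=0 chase 'd': 0 ⇒ 0;  out=∅∪out(0)=∅
  fail(3) 'ab': from fail(2)=0 chase 'b': 0 ⇒ 9;  out=∅∪out(9)=∅
  fail(7) 'ea': from fail(6)=0 chase 'a': 0 ⇒ 2;  out=∅∪out(2)=∅
  fail(10) 'bd': from fail(9)=0 chase 'd': 0 ⇒ 15;  out={5}∪out(15)={5}
  fail(16) 'de': from fail(15)=0 chase 'e': 0 ⇒ 6;  out=∅∪out(6)=∅
  fail(4) 'abb': from fail(3)=9 chase 'b': 9→0 ⇒ 9;  out=∅∪out(9)=∅
  fail(8) 'eae': from fail(7)=2 chase 'e': 2→0 ⇒ 6;  out={2}∪out(6)={2}
  fail(11) 'bda': from fail(10)=15 chase 'a': 15→0 ⇒ 2;  out=∅∪out(2)=∅
  fail(17) 'ded': from fail(16)=6 chase 'd': 6→0 ⇒ 15;  out=∅∪out(15)=∅
  fail(5) 'abbd': from fail(4)=9 chase 'd': 9 ⇒ 10;  out={1}∪out(10)={1,5}
  fail(12) 'bdac': from fail(11)=2 chase 'c': 2→0 ⇒ 1;  out=∅∪out(1)={0}
  fail(18) 'dedd': from fail(17)=15 chase 'd': 15→0 ⇒ 15;  out={4}∪out(15)={4}
  fail(13) 'bdacb': from fail(12)=1 chase 'b': 1→0 ⇒ 9;  out=∅∪out(9)=∅
  fail(14) 'bdacba': from fail(13)=9 chase 'a': 9→0 ⇒ 2;  out={3}∪out(2)={3}

Scan:
i=0 'c': node 0→1  → match P0@[0:0]
i=1 'e': node 1→6 (fail-walked)
i=2 'a': node 6→7
i=3 'a': node 7→2 (fail-walked)
i=4 'c': node 2→1 (fail-walked)  → match P0@[4:4]
i=5 'c': node 1→1 (fail-walked)  → match P0@[5:5]
i=6 'b': node 1→9 (fail-walked)
i=7 'd': node 9→10  → match P5@[6:7]
i=8 'e': node 10→16 (fail-walked)
i=9 'a': node 16→7 (fail-walked)
i=10 'e': node 7→8  → match P2@[8:10]
i=11 'd': node 8→15 (fail-walked)
i=12 'e': node 15→16
i=13 'd': node 16→17
i=14 'd': node 17→18  → match P4@[11:14]
i=15 'c': node 18→1 (fail-walked)  → match P0@[15:15]
i=16 'c': node 1→1 (fail-walked)  → match P0@[16:16]
i=17 'b': node 1→9 (fail-walked)
i=18 'd': node 9→10  → match P5@[17:18]
i=19 'b': node 10→9 (fail-walked)
i=20 'd': node 9→10  → match P5@[19:20]
i=21 'b': node 10→9 (fail-walked)
i=22 'd': node 9→10  → match P5@[21:22]
i=23 'e': node 10→16 (fail-walked)
i=24 'd': node 16→17
i=25 'd': node 17→18  → match P4@[22:25]
i=26 'e': node 18→16 (fail-walked)
i=27 'e': node 16→6 (fail-walked)
i=28 'b': node 6→9 (fail-walked)
i=29 'd': node 9→10  → match P5@[28:29]
i=30 'e': node 10→16 (fail-walked)
i=31 'e': node 16→6 (fail-walked)
i=32 'b': node 6→9 (fail-walked)
i=33 'd': node 9→10  → match P5@[32:33]
i=34 'a': node 10→11
i=35 'b': node 11→3 (fail-walked)
i=36 'b': node 3→4
i=37 'd': node 4→5  → match P1@[34:37],P5@[36:37]
i=38 'd': node 5→15 (fail-walked)
i=39 'b': node 15→9 (fail-walked)
i=40 'b': node 9→9 (fail-walked)
i=41 'b': node 9→9 (fail-walked)
i=42 'd': node 9→10  → match P5@[41:42]
i=43 'a': node 10→11
i=44 'c': node 11→12  → match P0@[44:44]
i=45 'b': node 12→13
i=46 'a': node 13→14  → match P3@[41:46]
i=47 'e': node 14→6 (fail-walked)
i=48 'd': node 6→15 (fail-walked)
i=49 'e': node 15→16
i=50 'd': node 16→17
i=51 'd': node 17→18  → match P4@[48:51]

Result: [[0,0],[4,0],[5,0],[7,5],[10,2],[14,4],[15,0],[16,0],[18,5],[20,5],[22,5],[25,4],[29,5],[33,5],[37,1],[37,5],[42,5],[44,0],[46,3],[51,4]]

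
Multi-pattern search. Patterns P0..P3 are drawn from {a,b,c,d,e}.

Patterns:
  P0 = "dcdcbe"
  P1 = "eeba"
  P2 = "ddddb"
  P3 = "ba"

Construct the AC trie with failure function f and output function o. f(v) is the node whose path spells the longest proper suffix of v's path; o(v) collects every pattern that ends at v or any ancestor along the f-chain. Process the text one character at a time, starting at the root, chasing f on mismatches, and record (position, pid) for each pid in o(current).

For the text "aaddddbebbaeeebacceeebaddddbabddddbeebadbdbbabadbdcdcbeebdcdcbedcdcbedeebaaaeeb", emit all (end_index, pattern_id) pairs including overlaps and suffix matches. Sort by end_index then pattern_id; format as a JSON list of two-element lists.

Construct AC machine:
Trie nodes:
  n0 'ε': b→15 d→1 e→7
  n1 'd': c→2 d→11
  n2 'dc': d→3
  n3 'dcd': c→4
  n4 'dcdc': b→5
  n5 'dcdcb': e→6
  n6 'dcdcbe': ·  ←P0
  n7 'e': e→8
  n8 'ee': b→9
  n9 'eeb': a→10
  n10 'eeba': ·  ←P1
  n11 'dd': d→12
  n12 'ddd': d→13
  n13 'dddd': b→14
  n14 'ddddb': ·  ←P2
  n15 'b': a→16
  n16 'ba': ·  ←P3

BFS fail/out derivation:
  fail(1) 'd': from fail(0)=0 chase 'd': 0 ⇒ 0;  out=∅∪out(0)=∅
  fail(7) 'e': from fail(0)=0 chase 'e': 0 ⇒ 0;  out=∅∪out(0)=∅
  fail(15) 'b': from fail(0)=0 chase 'b': 0 ⇒ 0;  out=∅∪out(0)=∅
  fail(2) 'dc': from fail(1)=0 chase 'c': 0 ⇒ 0;  out=∅∪out(0)=∅
  fail(8) 'ee': from fail(7)=0 chase 'e': 0 ⇒ 7;  out=∅∪out(7)=∅
  fail(11) 'dd': from fail(1)=0 chase 'd': 0 ⇒ 1;  out=∅∪out(1)=∅
  fail(16) 'ba': from fail(15)=0 chase 'a': 0 ⇒ 0;  out={3}∪out(0)={3}
  fail(3) 'dcd': from fail(2)=0 chase 'd': 0 ⇒ 1;  out=∅∪out(1)=∅
  fail(9) 'eeb': from fail(8)=7 chase 'b': 7→0 ⇒ 15;  out=∅∪out(15)=∅
  fail(12) 'ddd': from fail(11)=1 chase 'd': 1 ⇒ 11;  out=∅∪out(11)=∅
  fail(4) 'dcdc': from fail(3)=1 chase 'c': 1 ⇒ 2;  out=∅∪out(2)=∅
  fail(10) 'eeba': from fail(9)=15 chase 'a': 15 ⇒ 16;  out={1}∪out(16)={1,3}
  fail(13) 'dddd': from fail(12)=11 chase 'd': 11 ⇒ 12;  out=∅∪out(12)=∅
  fail(5) 'dcdcb': from fail(4)=2 chase 'b': 2→0 ⇒ 15;  out=∅∪out(15)=∅
  fail(14) 'ddddb': from fail(13)=12 chase 'b': 12→11→1→0 ⇒ 15;  out={2}∪out(15)={2}
  fail(6) 'dcdcbe': from fail(5)=15 chase 'e': 15→0 ⇒ 7;  out={0}∪out(7)={0}

Run:
i=0 'a': node 0→0
i=1 'a': node 0→0
i=2 'd': node 0→1
i=3 'd': node 1→11
i=4 'd': node 11→12
i=5 'd': node 12→13
i=6 'b': node 13→14  ** P2@[2:6]
i=7 'e': node 14→7 (fail-walked)
i=8 'b': node 7→15 (fail-walked)
i=9 'b': node 15→15 (fail-walked)
i=10 'a': node 15→16  ** P3@[9:10]
i=11 'e': node 16→7 (fail-walked)
i=12 'e': node 7→8
i=13 'e': node 8→8 (fail-walked)
i=14 'b': node 8→9
i=15 'a': node 9→10  ** P1@[12:15],P3@[14:15]
i=16 'c': node 10→0 (fail-walked)
i=17 'c': node 0→0
i=18 'e': node 0→7
i=19 'e': node 7→8
i=20 'e': node 8→8 (fail-walked)
i=21 'b': node 8→9
i=22 'a': node 9→10  ** P1@[19:22],P3@[21:22]
i=23 'd': node 10→1 (fail-walked)
i=24 'd': node 1→11
i=25 'd': node 11→12
i=26 'd': node 12→13
i=27 'b': node 13→14  ** P2@[23:27]
i=28 'a': node 14→16 (fail-walked)  ** P3@[27:28]
i=29 'b': node 16→15 (fail-walked)
i=30 'd': node 15→1 (fail-walked)
i=31 'd': node 1→11
i=32 'd': node 11→12
i=33 'd': node 12→13
i=34 'b': node 13→14  ** P2@[30:34]
i=35 'e': node 14→7 (fail-walked)
i=36 'e': node 7→8
i=37 'b': node 8→9
i=38 'a': node 9→10  ** P1@[35:38],P3@[37:38]
i=39 'd': node 10→1 (fail-walked)
i=40 'b': node 1→15 (fail-walked)
i=41 'd': node 15→1 (fail-walked)
i=42 'b': node 1→15 (fail-walked)
i=43 'b': node 15→15 (fail-walked)
i=44 'a': node 15→16  ** P3@[43:44]
i=45 'b': node 16→15 (fail-walked)
i=46 'a': node 15→16  ** P3@[45:46]
i=47 'd': node 16→1 (fail-walked)
i=48 'b': node 1→15 (fail-walked)
i=49 'd': node 15→1 (fail-walked)
i=50 'c': node 1→2
i=51 'd': node 2→3
i=52 'c': node 3→4
i=53 'b': node 4→5
i=54 'e': node 5→6  ** P0@[49:54]
i=55 'e': node 6→8 (fail-walked)
i=56 'b': node 8→9
i=57 'd': node 9→1 (fail-walked)
i=58 'c': node 1→2
i=59 'd': node 2→3
i=60 'c': node 3→4
i=61 'b': node 4→5
i=62 'e': node 5→6  ** P0@[57:62]
i=63 'd': node 6→1 (fail-walked)
i=64 'c': node 1→2
i=65 'd': node 2→3
i=66 'c': node 3→4
i=67 'b': node 4→5
i=68 'e': node 5→6  ** P0@[63:68]
i=69 'd': node 6→1 (fail-walked)
i=70 'e': node 1→7 (fail-walked)
i=71 'e': node 7→8
i=72 'b': node 8→9
i=73 'a': node 9→10  ** P1@[70:73],P3@[72:73]
i=74 'a': node 10→0 (fail-walked)
i=75 'a': node 0→0
i=76 'e': node 0→7
i=77 'e': node 7→8
i=78 'b': node 8→9

Matches: [[6,2],[10,3],[15,1],[15,3],[22,1],[22,3],[27,2],[28,3],[34,2],[38,1],[38,3],[44,3],[46,3],[54,0],[62,0],[68,0],[73,1],[73,3]]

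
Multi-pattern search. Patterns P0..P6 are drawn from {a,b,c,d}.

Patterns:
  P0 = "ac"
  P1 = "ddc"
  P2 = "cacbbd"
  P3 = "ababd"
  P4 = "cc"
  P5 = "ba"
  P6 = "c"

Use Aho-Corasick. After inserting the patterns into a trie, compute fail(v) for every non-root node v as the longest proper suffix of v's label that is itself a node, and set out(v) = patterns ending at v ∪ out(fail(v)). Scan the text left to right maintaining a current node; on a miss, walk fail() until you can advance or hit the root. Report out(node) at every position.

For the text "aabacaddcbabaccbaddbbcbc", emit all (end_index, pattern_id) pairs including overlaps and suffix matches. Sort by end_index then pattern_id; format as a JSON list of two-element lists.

Build automaton:
Trie nodes:
  n0 'ε': a→1 b→17 c→6 d→3
  n1 'a': b→12 c→2
  n2 'ac': ·  [P0 ends]
  n3 'd': d→4
  n4 'dd': c→5
  n5 'ddc': ·  [P1 ends]
  n6 'c': a→7 c→16  [P6 ends]
  n7 'ca': c→8
  n8 'cac': b→9
  n9 'cacb': b→10
  n10 'cacbb': d→11
  n11 'cacbbd': ·  [P2 ends]
  n12 'ab': a→13
  n13 'aba': b→14
  n14 'abab': d→15
  n15 'ababd': ·  [P3 ends]
  n16 'cc': ·  [P4 ends]
  n17 'b': a→18
  n18 'ba': ·  [P5 ends]

BFS fail/out derivation:
  n1('a'): parent n0 fail=0; on 'a' 0 → fail=0;  out ∅∪∅=∅
  n3('d'): parent n0 fail=0; on 'd' 0 → fail=0;  out ∅∪∅=∅
  n6('c'): parent n0 fail=0; on 'c' 0 → fail=0;  out {6}∪∅={6}
  n17('b'): parent n0 fail=0; on 'b' 0 → fail=0;  out ∅∪∅=∅
  n2('ac'): parent n1 fail=0; on 'c' 0 → fail=6;  out {0}∪{6}={0,6}
  n4('dd'): parent n3 fail=0; on 'd' 0 → fail=3;  out ∅∪∅=∅
  n7('ca'): parent n6 fail=0; on 'a' 0 → fail=1;  out ∅∪∅=∅
  n12('ab'): parent n1 fail=0; on 'b' 0 → fail=17;  out ∅∪∅=∅
  n16('cc'): parent n6 fail=0; on 'c' 0 → fail=6;  out {4}∪{6}={4,6}
  n18('ba'): parent n17 fail=0; on 'a' 0 → fail=1;  out {5}∪∅={5}
  n5('ddc'): parent n4 fail=3; on 'c' 3→0 → fail=6;  out {1}∪{6}={1,6}
  n8('cac'): parent n7 fail=1; on 'c' 1 → fail=2;  out ∅∪{0,6}={0,6}
  n13('aba'): parent n12 fail=17; on 'a' 17 → fail=18;  out ∅∪{5}={5}
  n9('cacb'): parent n8 fail=2; on 'b' 2→6→0 → fail=17;  out ∅∪∅=∅
  n14('abab'): parent n13 fail=18; on 'b' 18→1 → fail=12;  out ∅∪∅=∅
  n10('cacbb'): parent n9 fail=17; on 'b' 17→0 → fail=17;  out ∅∪∅=∅
  n15('ababd'): parent n14 fail=12; on 'd' 12→17→0 → fail=3;  out {3}∪∅={3}
  n11('cacbbd'): parent n10 fail=17; on 'd' 17→0 → fail=3;  out {2}∪∅={2}

Run:
pos 0 'a': at 1
pos 1 'a': at 1 (fail-walked)
pos 2 'b': at 12
pos 3 'a': at 13  emit P5@[2:3]
pos 4 'c': at 2 (fail-walked)  emit P0@[3:4],P6@[4:4]
pos 5 'a': at 7 (fail-walked)
pos 6 'd': at 3 (fail-walked)
pos 7 'd': at 4
pos 8 'c': at 5  emit P1@[6:8],P6@[8:8]
pos 9 'b': at 17 (fail-walked)
pos 10 'a': at 18  emit P5@[9:10]
pos 11 'b': at 12 (fail-walked)
pos 12 'a': at 13  emit P5@[11:12]
pos 13 'c': at 2 (fail-walked)  emit P0@[12:13],P6@[13:13]
pos 14 'c': at 16 (fail-walked)  emit P4@[13:14],P6@[14:14]
pos 15 'b': at 17 (fail-walked)
pos 16 'a': at 18  emit P5@[15:16]
pos 17 'd': at 3 (fail-walked)
pos 18 'd': at 4
pos 19 'b': at 17 (fail-walked)
pos 20 'b': at 17 (fail-walked)
pos 21 'c': at 6 (fail-walked)  emit P6@[21:21]
pos 22 'b': at 17 (fail-walked)
pos 23 'c': at 6 (fail-walked)  emit P6@[23:23]

Matches: [[3,5],[4,0],[4,6],[8,1],[8,6],[10,5],[12,5],[13,0],[13,6],[14,4],[14,6],[16,5],[21,6],[23,6]]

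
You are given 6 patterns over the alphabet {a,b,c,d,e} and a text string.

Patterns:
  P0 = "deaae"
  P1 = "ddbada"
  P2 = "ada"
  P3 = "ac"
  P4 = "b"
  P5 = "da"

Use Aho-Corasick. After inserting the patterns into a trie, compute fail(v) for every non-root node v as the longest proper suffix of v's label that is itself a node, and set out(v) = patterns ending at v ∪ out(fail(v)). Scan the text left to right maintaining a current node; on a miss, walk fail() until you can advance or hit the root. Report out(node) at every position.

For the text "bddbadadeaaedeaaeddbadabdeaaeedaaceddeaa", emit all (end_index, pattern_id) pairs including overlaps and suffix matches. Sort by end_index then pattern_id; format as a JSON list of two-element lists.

Construct AC machine:
Trie (insert patterns):
  n0 'ε': a→11 b→15 d→1
  n1 'd': a→16 d→6 e→2
  n2 'de': a→3
  n3 'dea': a→4
  n4 'deaa': e→5
  n5 'deaae': ·  ←P0
  n6 'dd': b→7
  n7 'ddb': a→8
  n8 'ddba': d→9
  n9 'ddbad': a→10
  n10 'ddbada': ·  ←P1
  n11 'a': c→14 d→12
  n12 'ad': a→13
  n13 'ada': ·  ←P2
  n14 'ac': ·  ←P3
  n15 'b': ·  ←P4
  n16 'da': ·  ←P5

BFS fail/out derivation:
  n1('d'): parent n0 fail=0; on 'd' 0 → fail=0;  out ∅∪∅=∅
  n11('a'): parent n0 fail=0; on 'a' 0 → fail=0;  out ∅∪∅=∅
  n15('b'): parent n0 fail=0; on 'b' 0 → fail=0;  out {4}∪∅={4}
  n2('de'): parent n1 fail=0; on 'e' 0 → fail=0;  out ∅∪∅=∅
  n6('dd'): parent n1 fail=0; on 'd' 0 → fail=1;  out ∅∪∅=∅
  n12('ad'): parent n11 fail=0; on 'd' 0 → fail=1;  out ∅∪∅=∅
  n14('ac'): parent n11 fail=0; on 'c' 0 → fail=0;  out {3}∪∅={3}
  n16('da'): parent n1 fail=0; on 'a' 0 → fail=11;  out {5}∪∅={5}
  n3('dea'): parent n2 fail=0; on 'a' 0 → fail=11;  out ∅∪∅=∅
  n7('ddb'): parent n6 fail=1; on 'b' 1→0 → fail=15;  out ∅∪{4}={4}
  n13('ada'): parent n12 fail=1; on 'a' 1 → fail=16;  out {2}∪{5}={2,5}
  n4('deaa'): parent n3 fail=11; on 'a' 11→0 → fail=11;  out ∅∪∅=∅
  n8('ddba'): parent n7 fail=15; on 'a' 15→0 → fail=11;  out ∅∪∅=∅
  n5('deaae'): parent n4 fail=11; on 'e' 11→0 → fail=0;  out {0}∪∅={0}
  n9('ddbad'): parent n8 fail=11; on 'd' 11 → fail=12;  out ∅∪∅=∅
  n10('ddbada'): parent n9 fail=12; on 'a' 12 → fail=13;  out {1}∪{2,5}={1,2,5}

Run:
[0] read 'b'  n0⇒n15  → match P4@[0:0]
[1] read 'd'  n15⇒n1 (fail-walked)
[2] read 'd'  n1⇒n6
[3] read 'b'  n6⇒n7  → match P4@[3:3]
[4] read 'a'  n7⇒n8
[5] read 'd'  n8⇒n9
[6] read 'a'  n9⇒n10  → match P1@[1:6],P2@[4:6],P5@[5:6]
[7] read 'd'  n10⇒n12 (fail-walked)
[8] read 'e'  n12⇒n2 (fail-walked)
[9] read 'a'  n2⇒n3
[10] read 'a'  n3⇒n4
[11] read 'e'  n4⇒n5  → match P0@[7:11]
[12] read 'd'  n5⇒n1 (fail-walked)
[13] read 'e'  n1⇒n2
[14] read 'a'  n2⇒n3
[15] read 'a'  n3⇒n4
[16] read 'e'  n4⇒n5  → match P0@[12:16]
[17] read 'd'  n5⇒n1 (fail-walked)
[18] read 'd'  n1⇒n6
[19] read 'b'  n6⇒n7  → match P4@[19:19]
[20] read 'a'  n7⇒n8
[21] read 'd'  n8⇒n9
[22] read 'a'  n9⇒n10  → match P1@[17:22],P2@[20:22],P5@[21:22]
[23] read 'b'  n10⇒n15 (fail-walked)  → match P4@[23:23]
[24] read 'd'  n15⇒n1 (fail-walked)
[25] read 'e'  n1⇒n2
[26] read 'a'  n2⇒n3
[27] read 'a'  n3⇒n4
[28] read 'e'  n4⇒n5  → match P0@[24:28]
[29] read 'e'  n5⇒n0 (fail-walked)
[30] read 'd'  n0⇒n1
[31] read 'a'  n1⇒n16  → match P5@[30:31]
[32] read 'a'  n16⇒n11 (fail-walked)
[33] read 'c'  n11⇒n14  → match P3@[32:33]
[34] read 'e'  n14⇒n0 (fail-walked)
[35] read 'd'  n0⇒n1
[36] read 'd'  n1⇒n6
[37] read 'e'  n6⇒n2 (fail-walked)
[38] read 'a'  n2⇒n3
[39] read 'a'  n3⇒n4

Result: [[0,4],[3,4],[6,1],[6,2],[6,5],[11,0],[16,0],[19,4],[22,1],[22,2],[22,5],[23,4],[28,0],[31,5],[33,3]]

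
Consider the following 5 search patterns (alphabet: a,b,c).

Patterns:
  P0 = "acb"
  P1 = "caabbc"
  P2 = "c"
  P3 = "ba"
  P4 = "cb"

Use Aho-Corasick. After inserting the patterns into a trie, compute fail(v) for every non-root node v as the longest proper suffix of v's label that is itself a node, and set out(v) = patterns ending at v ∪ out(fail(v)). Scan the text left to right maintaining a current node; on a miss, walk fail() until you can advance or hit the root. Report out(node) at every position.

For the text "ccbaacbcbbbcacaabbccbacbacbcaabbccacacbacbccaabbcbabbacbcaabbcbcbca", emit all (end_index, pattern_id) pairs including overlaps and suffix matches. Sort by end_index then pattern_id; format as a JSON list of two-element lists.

Construct AC machine:
Trie (insert patterns):
  n0 'ε': a→1 b→10 c→4
  n1 'a': c→2
  n2 'ac': b→3
  n3 'acb': ·  ←P0
  n4 'c': a→5 b→12  ←P2
  n5 'ca': a→6
  n6 'caa': b→7
  n7 'caab': b→8
  n8 'caabb': c→9
  n9 'caabbc': ·  ←P1
  n10 'b': a→11
  n11 'ba': ·  ←P3
  n12 'cb': ·  ←P4

BFS fail/out derivation:
  n1('a'): parent n0 fail=0; on 'a' 0 → fail=0;  out ∅∪∅=∅
  n4('c'): parent n0 fail=0; on 'c' 0 → fail=0;  out {2}∪∅={2}
  n10('b'): parent n0 fail=0; on 'b' 0 → fail=0;  out ∅∪∅=∅
  n2('ac'): parent n1 fail=0; on 'c' 0 → fail=4;  out ∅∪{2}={2}
  n5('ca'): parent n4 fail=0; on 'a' 0 → fail=1;  out ∅∪∅=∅
  n11('ba'): parent n10 fail=0; on 'a' 0 → fail=1;  out {3}∪∅={3}
  n12('cb'): parent n4 fail=0; on 'b' 0 → fail=10;  out {4}∪∅={4}
  n3('acb'): parent n2 fail=4; on 'b' 4 → fail=12;  out {0}∪{4}={0,4}
  n6('caa'): parent n5 fail=1; on 'a' 1→0 → fail=1;  out ∅∪∅=∅
  n7('caab'): parent n6 fail=1; on 'b' 1→0 → fail=10;  out ∅∪∅=∅
  n8('caabb'): parent n7 fail=10; on 'b' 10→0 → fail=10;  out ∅∪∅=∅
  n9('caabbc'): parent n8 fail=10; on 'c' 10→0 → fail=4;  out {1}∪{2}={1,2}

Text stream:
pos 0 'c': at 4  emit P2@[0:0]
pos 1 'c': at 4 (fail-walked)  emit P2@[1:1]
pos 2 'b': at 12  emit P4@[1:2]
pos 3 'a': at 11 (fail-walked)  emit P3@[2:3]
pos 4 'a': at 1 (fail-walked)
pos 5 'c': at 2  emit P2@[5:5]
pos 6 'b': at 3  emit P0@[4:6],P4@[5:6]
pos 7 'c': at 4 (fail-walked)  emit P2@[7:7]
pos 8 'b': at 12  emit P4@[7:8]
pos 9 'b': at 10 (fail-walked)
pos 10 'b': at 10 (fail-walked)
pos 11 'c': at 4 (fail-walked)  emit P2@[11:11]
pos 12 'a': at 5
pos 13 'c': at 2 (fail-walked)  emit P2@[13:13]
pos 14 'a': at 5 (fail-walked)
pos 15 'a': at 6
pos 16 'b': at 7
pos 17 'b': at 8
pos 18 'c': at 9  emit P1@[13:18],P2@[18:18]
pos 19 'c': at 4 (fail-walked)  emit P2@[19:19]
pos 20 'b': at 12  emit P4@[19:20]
pos 21 'a': at 11 (fail-walked)  emit P3@[20:21]
pos 22 'c': at 2 (fail-walked)  emit P2@[22:22]
pos 23 'b': at 3  emit P0@[21:23],P4@[22:23]
pos 24 'a': at 11 (fail-walked)  emit P3@[23:24]
pos 25 'c': at 2 (fail-walked)  emit P2@[25:25]
pos 26 'b': at 3  emit P0@[24:26],P4@[25:26]
pos 27 'c': at 4 (fail-walked)  emit P2@[27:27]
pos 28 'a': at 5
pos 29 'a': at 6
pos 30 'b': at 7
pos 31 'b': at 8
pos 32 'c': at 9  emit P1@[27:32],P2@[32:32]
pos 33 'c': at 4 (fail-walked)  emit P2@[33:33]
pos 34 'a': at 5
pos 35 'c': at 2 (fail-walked)  emit P2@[35:35]
pos 36 'a': at 5 (fail-walked)
pos 37 'c': at 2 (fail-walked)  emit P2@[37:37]
pos 38 'b': at 3  emit P0@[36:38],P4@[37:38]
pos 39 'a': at 11 (fail-walked)  emit P3@[38:39]
pos 40 'c': at 2 (fail-walked)  emit P2@[40:40]
pos 41 'b': at 3  emit P0@[39:41],P4@[40:41]
pos 42 'c': at 4 (fail-walked)  emit P2@[42:42]
pos 43 'c': at 4 (fail-walked)  emit P2@[43:43]
pos 44 'a': at 5
pos 45 'a': at 6
pos 46 'b': at 7
pos 47 'b': at 8
pos 48 'c': at 9  emit P1@[43:48],P2@[48:48]
pos 49 'b': at 12 (fail-walked)  emit P4@[48:49]
pos 50 'a': at 11 (fail-walked)  emit P3@[49:50]
pos 51 'b': at 10 (fail-walked)
pos 52 'b': at 10 (fail-walked)
pos 53 'a': at 11  emit P3@[52:53]
pos 54 'c': at 2 (fail-walked)  emit P2@[54:54]
pos 55 'b': at 3  emit P0@[53:55],P4@[54:55]
pos 56 'c': at 4 (fail-walked)  emit P2@[56:56]
pos 57 'a': at 5
pos 58 'a': at 6
pos 59 'b': at 7
pos 60 'b': at 8
pos 61 'c': at 9  emit P1@[56:61],P2@[61:61]
pos 62 'b': at 12 (fail-walked)  emit P4@[61:62]
pos 63 'c': at 4 (fail-walked)  emit P2@[63:63]
pos 64 'b': at 12  emit P4@[63:64]
pos 65 'c': at 4 (fail-walked)  emit P2@[65:65]
pos 66 'a': at 5

Matches: [[0,2],[1,2],[2,4],[3,3],[5,2],[6,0],[6,4],[7,2],[8,4],[11,2],[13,2],[18,1],[18,2],[19,2],[20,4],[21,3],[22,2],[23,0],[23,4],[24,3],[25,2],[26,0],[26,4],[27,2],[32,1],[32,2],[33,2],[35,2],[37,2],[38,0],[38,4],[39,3],[40,2],[41,0],[41,4],[42,2],[43,2],[48,1],[48,2],[49,4],[50,3],[53,3],[54,2],[55,0],[55,4],[56,2],[61,1],[61,2],[62,4],[63,2],[64,4],[65,2]]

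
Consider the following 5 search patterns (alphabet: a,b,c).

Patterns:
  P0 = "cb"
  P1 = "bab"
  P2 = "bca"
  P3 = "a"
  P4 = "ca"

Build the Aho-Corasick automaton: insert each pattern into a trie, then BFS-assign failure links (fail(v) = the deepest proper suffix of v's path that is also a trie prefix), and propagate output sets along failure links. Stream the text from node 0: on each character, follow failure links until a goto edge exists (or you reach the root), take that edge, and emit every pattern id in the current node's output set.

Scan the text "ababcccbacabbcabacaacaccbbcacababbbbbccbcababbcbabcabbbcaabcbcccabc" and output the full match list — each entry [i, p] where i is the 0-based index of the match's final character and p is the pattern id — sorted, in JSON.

Construct AC machine:
Trie nodes:
  n0 'ε': a→8 b→3 c→1
  n1 'c': a→9 b→2
  n2 'cb': ·  ←P0
  n3 'b': a→4 c→6
  n4 'ba': b→5
  n5 'bab': ·  ←P1
  n6 'bc': a→7
  n7 'bca': ·  ←P2
  n8 'a': ·  ←P3
  n9 'ca': ·  ←P4

Failure links (BFS by depth):
  fail(1) 'c': from fail(0)=0 chase 'c': 0 ⇒ 0;  out=∅∪out(0)=∅
  fail(3) 'b': from fail(0)=0 chase 'b': 0 ⇒ 0;  out=∅∪out(0)=∅
  fail(8) 'a': from fail(0)=0 chase 'a': 0 ⇒ 0;  out={3}∪out(0)={3}
  fail(2) 'cb': from fail(1)=0 chase 'b': 0 ⇒ 3;  out={0}∪out(3)={0}
  fail(4) 'ba': from fail(3)=0 chase 'a': 0 ⇒ 8;  out=∅∪out(8)={3}
  fail(6) 'bc': from fail(3)=0 chase 'c': 0 ⇒ 1;  out=∅∪out(1)=∅
  fail(9) 'ca': from fail(1)=0 chase 'a': 0 ⇒ 8;  out={4}∪out(8)={3,4}
  fail(5) 'bab': from fail(4)=8 chase 'b': 8→0 ⇒ 3;  out={1}∪out(3)={1}
  fail(7) 'bca': from fail(6)=1 chase 'a': 1 ⇒ 9;  out={2}∪out(9)={2,3,4}

Text stream:
i=0 'a': node 0→8  ** P3@[0:0]
i=1 'b': node 8→3 (fail-walked)
i=2 'a': node 3→4  ** P3@[2:2]
i=3 'b': node 4→5  ** P1@[1:3]
i=4 'c': node 5→6 (fail-walked)
i=5 'c': node 6→1 (fail-walked)
i=6 'c': node 1→1 (fail-walked)
i=7 'b': node 1→2  ** P0@[6:7]
i=8 'a': node 2→4 (fail-walked)  ** P3@[8:8]
i=9 'c': node 4→1 (fail-walked)
i=10 'a': node 1→9  ** P3@[10:10],P4@[9:10]
i=11 'b': node 9→3 (fail-walked)
i=12 'b': node 3→3 (fail-walked)
i=13 'c': node 3→6
i=14 'a': node 6→7  ** P2@[12:14],P3@[14:14],P4@[13:14]
i=15 'b': node 7→3 (fail-walked)
i=16 'a': node 3→4  ** P3@[16:16]
i=17 'c': node 4→1 (fail-walked)
i=18 'a': node 1→9  ** P3@[18:18],P4@[17:18]
i=19 'a': node 9→8 (fail-walked)  ** P3@[19:19]
i=20 'c': node 8→1 (fail-walked)
i=21 'a': node 1→9  ** P3@[21:21],P4@[20:21]
i=22 'c': node 9→1 (fail-walked)
i=23 'c': node 1→1 (fail-walked)
i=24 'b': node 1→2  ** P0@[23:24]
i=25 'b': node 2→3 (fail-walked)
i=26 'c': node 3→6
i=27 'a': node 6→7  ** P2@[25:27],P3@[27:27],P4@[26:27]
i=28 'c': node 7→1 (fail-walked)
i=29 'a': node 1→9  ** P3@[29:29],P4@[28:29]
i=30 'b': node 9→3 (fail-walked)
i=31 'a': node 3→4  ** P3@[31:31]
i=32 'b': node 4→5  ** P1@[30:32]
i=33 'b': node 5→3 (fail-walked)
i=34 'b': node 3→3 (fail-walked)
i=35 'b': node 3→3 (fail-walked)
i=36 'b': node 3→3 (fail-walked)
i=37 'c': node 3→6
i=38 'c': node 6→1 (fail-walked)
i=39 'b': node 1→2  ** P0@[38:39]
i=40 'c': node 2→6 (fail-walked)
i=41 'a': node 6→7  ** P2@[39:41],P3@[41:41],P4@[40:41]
i=42 'b': node 7→3 (fail-walked)
i=43 'a': node 3→4  ** P3@[43:43]
i=44 'b': node 4→5  ** P1@[42:44]
i=45 'b': node 5→3 (fail-walked)
i=46 'c': node 3→6
i=47 'b': node 6→2 (fail-walked)  ** P0@[46:47]
i=48 'a': node 2→4 (fail-walked)  ** P3@[48:48]
i=49 'b': node 4→5  ** P1@[47:49]
i=50 'c': node 5→6 (fail-walked)
i=51 'a': node 6→7  ** P2@[49:51],P3@[51:51],P4@[50:51]
i=52 'b': node 7→3 (fail-walked)
i=53 'b': node 3→3 (fail-walked)
i=54 'b': node 3→3 (fail-walked)
i=55 'c': node 3→6
i=56 'a': node 6→7  ** P2@[54:56],P3@[56:56],P4@[55:56]
i=57 'a': node 7→8 (fail-walked)  ** P3@[57:57]
i=58 'b': node 8→3 (fail-walked)
i=59 'c': node 3→6
i=60 'b': node 6→2 (fail-walked)  ** P0@[59:60]
i=61 'c': node 2→6 (fail-walked)
i=62 'c': node 6→1 (fail-walked)
i=63 'c': node 1→1 (fail-walked)
i=64 'a': node 1→9  ** P3@[64:64],P4@[63:64]
i=65 'b': node 9→3 (fail-walked)
i=66 'c': node 3→6

All matches (sorted): [[0,3],[2,3],[3,1],[7,0],[8,3],[10,3],[10,4],[14,2],[14,3],[14,4],[16,3],[18,3],[18,4],[19,3],[21,3],[21,4],[24,0],[27,2],[27,3],[27,4],[29,3],[29,4],[31,3],[32,1],[39,0],[41,2],[41,3],[41,4],[43,3],[44,1],[47,0],[48,3],[49,1],[51,2],[51,3],[51,4],[56,2],[56,3],[56,4],[57,3],[60,0],[64,3],[64,4]]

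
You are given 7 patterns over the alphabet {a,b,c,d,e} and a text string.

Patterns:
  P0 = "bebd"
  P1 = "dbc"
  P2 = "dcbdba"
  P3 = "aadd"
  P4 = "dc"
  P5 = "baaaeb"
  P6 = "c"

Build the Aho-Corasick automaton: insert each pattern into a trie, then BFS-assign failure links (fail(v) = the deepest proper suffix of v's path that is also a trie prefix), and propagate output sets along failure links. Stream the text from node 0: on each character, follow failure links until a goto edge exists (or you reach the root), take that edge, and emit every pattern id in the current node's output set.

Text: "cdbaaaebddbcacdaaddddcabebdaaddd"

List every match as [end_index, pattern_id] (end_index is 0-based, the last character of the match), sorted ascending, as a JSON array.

Build:
Trie nodes:
  0='ε' goto a→13 b→1 c→22 d→5
  1='b' goto a→17 e→2
  2='be' goto b→3
  3='beb' goto d→4
  4='bebd' goto ·  ←P0
  5='d' goto b→6 c→8
  6='db' goto c→7
  7='dbc' goto ·  ←P1
  8='dc' goto b→9  ←P4
  9='dcb' goto d→10
  10='dcbd' goto b→11
  11='dcbdb' goto a→12
  12='dcbdba' goto ·  ←P2
  13='a' goto a→14
  14='aa' goto d→15
  15='aad' goto d→16
  16='aadd' goto ·  ←P3
  17='ba' goto a→18
  18='baa' goto a→19
  19='baaa' goto e→20
  20='baaae' goto b→21
  21='baaaeb' goto ·  ←P5
  22='c' goto ·  ←P6

Failure links (BFS by depth):
  fail(1) 'b': from fail(0)=0 chase 'b': 0 ⇒ 0;  out=∅∪out(0)=∅
  fail(5) 'd': from fail(0)=0 chase 'd': 0 ⇒ 0;  out=∅∪out(0)=∅
  fail(13) 'a': from fail(0)=0 chase 'a': 0 ⇒ 0;  out=∅∪out(0)=∅
  fail(22) 'c': from fail(0)=0 chase 'c': 0 ⇒ 0;  out={6}∪out(0)={6}
  fail(2) 'be': from fail(1)=0 chase 'e': 0 ⇒ 0;  out=∅∪out(0)=∅
  fail(6) 'db': from fail(5)=0 chase 'b': 0 ⇒ 1;  out=∅∪out(1)=∅
  fail(8) 'dc': from fail(5)=0 chase 'c': 0 ⇒ 22;  out={4}∪out(22)={4,6}
  fail(14) 'aa': from fail(13)=0 chase 'a': 0 ⇒ 13;  out=∅∪out(13)=∅
  fail(17) 'ba': from fail(1)=0 chase 'a': 0 ⇒ 13;  out=∅∪out(13)=∅
  fail(3) 'beb': from fail(2)=0 chase 'b': 0 ⇒ 1;  out=∅∪out(1)=∅
  fail(7) 'dbc': from fail(6)=1 chase 'c': 1→0 ⇒ 22;  out={1}∪out(22)={1,6}
  fail(9) 'dcb': from fail(8)=22 chase 'b': 22→0 ⇒ 1;  out=∅∪out(1)=∅
  fail(15) 'aad': from fail(14)=13 chase 'd': 13→0 ⇒ 5;  out=∅∪out(5)=∅
  fail(18) 'baa': from fail(17)=13 chase 'a': 13 ⇒ 14;  out=∅∪out(14)=∅
  fail(4) 'bebd': from fail(3)=1 chase 'd': 1→0 ⇒ 5;  out={0}∪out(5)={0}
  fail(10) 'dcbd': from fail(9)=1 chase 'd': 1→0 ⇒ 5;  out=∅∪out(5)=∅
  fail(16) 'aadd': from fail(15)=5 chase 'd': 5→0 ⇒ 5;  out={3}∪out(5)={3}
  fail(19) 'baaa': from fail(18)=14 chase 'a': 14→13 ⇒ 14;  out=∅∪out(14)=∅
  fail(11) 'dcbdb': from fail(10)=5 chase 'b': 5 ⇒ 6;  out=∅∪out(6)=∅
  fail(20) 'baaae': from fail(19)=14 chase 'e': 14→13→0 ⇒ 0;  out=∅∪out(0)=∅
  fail(12) 'dcbdba': from fail(11)=6 chase 'a': 6→1 ⇒ 17;  out={2}∪out(17)={2}
  fail(21) 'baaaeb': from fail(20)=0 chase 'b': 0 ⇒ 1;  out={5}∪out(1)={5}

Scan:
[0] read 'c'  n0⇒n22  emit P6@[0:0]
[1] read 'd'  n22⇒n5 ·f
[2] read 'b'  n5⇒n6
[3] read 'a'  n6⇒n17 ·f
[4] read 'a'  n17⇒n18
[5] read 'a'  n18⇒n19
[6] read 'e'  n19⇒n20
[7] read 'b'  n20⇒n21  emit P5@[2:7]
[8] read 'd'  n21⇒n5 ·f
[9] read 'd'  n5⇒n5 ·f
[10] read 'b'  n5⇒n6
[11] read 'c'  n6⇒n7  emit P1@[9:11],P6@[11:11]
[12] read 'a'  n7⇒n13 ·f
[13] read 'c'  n13⇒n22 ·f  emit P6@[13:13]
[14] read 'd'  n22⇒n5 ·f
[15] read 'a'  n5⇒n13 ·f
[16] read 'a'  n13⇒n14
[17] read 'd'  n14⇒n15
[18] read 'd'  n15⇒n16  emit P3@[15:18]
[19] read 'd'  n16⇒n5 ·f
[20] read 'd'  n5⇒n5 ·f
[21] read 'c'  n5⇒n8  emit P4@[20:21],P6@[21:21]
[22] read 'a'  n8⇒n13 ·f
[23] read 'b'  n13⇒n1 ·f
[24] read 'e'  n1⇒n2
[25] read 'b'  n2⇒n3
[26] read 'd'  n3⇒n4  emit P0@[23:26]
[27] read 'a'  n4⇒n13 ·f
[28] read 'a'  n13⇒n14
[29] read 'd'  n14⇒n15
[30] read 'd'  n15⇒n16  emit P3@[27:30]
[31] read 'd'  n16⇒n5 ·f

Result: [[0,6],[7,5],[11,1],[11,6],[13,6],[18,3],[21,4],[21,6],[26,0],[30,3]]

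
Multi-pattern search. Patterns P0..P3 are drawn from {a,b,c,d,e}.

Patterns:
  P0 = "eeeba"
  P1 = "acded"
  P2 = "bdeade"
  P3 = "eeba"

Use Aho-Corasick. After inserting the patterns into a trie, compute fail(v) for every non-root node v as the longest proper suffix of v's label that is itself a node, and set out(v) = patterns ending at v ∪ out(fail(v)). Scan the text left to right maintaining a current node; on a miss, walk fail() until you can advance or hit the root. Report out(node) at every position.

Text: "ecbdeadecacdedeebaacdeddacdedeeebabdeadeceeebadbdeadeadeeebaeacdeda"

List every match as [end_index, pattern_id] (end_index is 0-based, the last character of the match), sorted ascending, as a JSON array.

Build automaton:
Trie nodes:
  n0 'ε': a→6 b→11 e→1
  n1 'e': e→2
  n2 'ee': b→17 e→3
  n3 'eee': b→4
  n4 'eeeb': a→5
  n5 'eeeba': ·  ←P0
  n6 'a': c→7
  n7 'ac': d→8
  n8 'acd': e→9
  n9 'acde': d→10
  n10 'acded': ·  ←P1
  n11 'b': d→12
  n12 'bd': e→13
  n13 'bde': a→14
  n14 'bdea': d→15
  n15 'bdead': e→16
  n16 'bdeade': ·  ←P2
  n17 'eeb': a→18
  n18 'eeba': ·  ←P3

Failure links (BFS by depth):
  n1('e'): parent n0 fail=0; on 'e' 0 → fail=0;  out ∅∪∅=∅
  n6('a'): parent n0 fail=0; on 'a' 0 → fail=0;  out ∅∪∅=∅
  n11('b'): parent n0 fail=0; on 'b' 0 → fail=0;  out ∅∪∅=∅
  n2('ee'): parent n1 fail=0; on 'e' 0 → fail=1;  out ∅∪∅=∅
  n7('ac'): parent n6 fail=0; on 'c' 0 → fail=0;  out ∅∪∅=∅
  n12('bd'): parent n11 fail=0; on 'd' 0 → fail=0;  out ∅∪∅=∅
  n3('eee'): parent n2 fail=1; on 'e' 1 → fail=2;  out ∅∪∅=∅
  n8('acd'): parent n7 fail=0; on 'd' 0 → fail=0;  out ∅∪∅=∅
  n13('bde'): parent n12 fail=0; on 'e' 0 → fail=1;  out ∅∪∅=∅
  n17('eeb'): parent n2 fail=1; on 'b' 1→0 → fail=11;  out ∅∪∅=∅
  n4('eeeb'): parent n3 fail=2; on 'b' 2 → fail=17;  out ∅∪∅=∅
  n9('acde'): parent n8 fail=0; on 'e' 0 → fail=1;  out ∅∪∅=∅
  n14('bdea'): parent n13 fail=1; on 'a' 1→0 → fail=6;  out ∅∪∅=∅
  n18('eeba'): parent n17 fail=11; on 'a' 11→0 → fail=6;  out {3}∪∅={3}
  n5('eeeba'): parent n4 fail=17; on 'a' 17 → fail=18;  out {0}∪{3}={0,3}
  n10('acded'): parent n9 fail=1; on 'd' 1→0 → fail=0;  out {1}∪∅={1}
  n15('bdead'): parent n14 fail=6; on 'd' 6→0 → fail=0;  out ∅∪∅=∅
  n16('bdeade'): parent n15 fail=0; on 'e' 0 → fail=1;  out {2}∪∅={2}

Run:
i=0 'e': node 0→1
i=1 'c': node 1→0 (fail-walked)
i=2 'b': node 0→11
i=3 'd': node 11→12
i=4 'e': node 12→13
i=5 'a': node 13→14
i=6 'd': node 14→15
i=7 'e': node 15→16  → match P2@[2:7]
i=8 'c': node 16→0 (fail-walked)
i=9 'a': node 0→6
i=10 'c': node 6→7
i=11 'd': node 7→8
i=12 'e': node 8→9
i=13 'd': node 9→10  → match P1@[9:13]
i=14 'e': node 10→1 (fail-walked)
i=15 'e': node 1→2
i=16 'b': node 2→17
i=17 'a': node 17→18  → match P3@[14:17]
i=18 'a': node 18→6 (fail-walked)
i=19 'c': node 6→7
i=20 'd': node 7→8
i=21 'e': node 8→9
i=22 'd': node 9→10  → match P1@[18:22]
i=23 'd': node 10→0 (fail-walked)
i=24 'a': node 0→6
i=25 'c': node 6→7
i=26 'd': node 7→8
i=27 'e': node 8→9
i=28 'd': node 9→10  → match P1@[24:28]
i=29 'e': node 10→1 (fail-walked)
i=30 'e': node 1→2
i=31 'e': node 2→3
i=32 'b': node 3→4
i=33 'a': node 4→5  → match P0@[29:33],P3@[30:33]
i=34 'b': node 5→11 (fail-walked)
i=35 'd': node 11→12
i=36 'e': node 12→13
i=37 'a': node 13→14
i=38 'd': node 14→15
i=39 'e': node 15→16  → match P2@[34:39]
i=40 'c': node 16→0 (fail-walked)
i=41 'e': node 0→1
i=42 'e': node 1→2
i=43 'e': node 2→3
i=44 'b': node 3→4
i=45 'a': node 4→5  → match P0@[41:45],P3@[42:45]
i=46 'd': node 5→0 (fail-walked)
i=47 'b': node 0→11
i=48 'd': node 11→12
i=49 'e': node 12→13
i=50 'a': node 13→14
i=51 'd': node 14→15
i=52 'e': node 15→16  → match P2@[47:52]
i=53 'a': node 16→6 (fail-walked)
i=54 'd': node 6→0 (fail-walked)
i=55 'e': node 0→1
i=56 'e': node 1→2
i=57 'e': node 2→3
i=58 'b': node 3→4
i=59 'a': node 4→5  → match P0@[55:59],P3@[56:59]
i=60 'e': node 5→1 (fail-walked)
i=61 'a': node 1→6 (fail-walked)
i=62 'c': node 6→7
i=63 'd': node 7→8
i=64 'e': node 8→9
i=65 'd': node 9→10  → match P1@[61:65]
i=66 'a': node 10→6 (fail-walked)

All matches (sorted): [[7,2],[13,1],[17,3],[22,1],[28,1],[33,0],[33,3],[39,2],[45,0],[45,3],[52,2],[59,0],[59,3],[65,1]]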